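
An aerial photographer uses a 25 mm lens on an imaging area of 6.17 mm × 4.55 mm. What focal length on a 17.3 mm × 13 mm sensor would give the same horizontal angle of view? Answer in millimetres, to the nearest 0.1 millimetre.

70.1 mm

Equal angle of view means equal width/f ratio, so f₂ = f₁ · (width₂/width₁) = 25 × 17.3/6.17.
f₂ = 25 × 2.80389 ≈ 70.097 mm.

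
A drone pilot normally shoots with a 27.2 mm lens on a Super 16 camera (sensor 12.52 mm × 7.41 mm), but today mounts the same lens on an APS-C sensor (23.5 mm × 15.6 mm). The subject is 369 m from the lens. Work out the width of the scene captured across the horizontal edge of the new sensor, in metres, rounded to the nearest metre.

The focal length stays 27.2 mm; the relevant sensor dimension is now w = 23.5 mm. Object distance dₒ = 369 m = 369000 mm.
Thin-lens field width W = w·(dₒ − f)/f = 23.5 × (369000 − 27.2)/27.2 ≈ 318781.647 mm = 318.782 m.

319 m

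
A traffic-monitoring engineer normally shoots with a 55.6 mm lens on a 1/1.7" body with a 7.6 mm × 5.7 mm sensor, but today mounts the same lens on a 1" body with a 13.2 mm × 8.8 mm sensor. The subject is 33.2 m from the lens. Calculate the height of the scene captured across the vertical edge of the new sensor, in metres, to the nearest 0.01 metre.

The focal length stays 55.6 mm; the relevant sensor dimension is now h = 8.8 mm. Object distance dₒ = 33.2 m = 33200 mm.
Thin-lens field height W = h·(dₒ − f)/f = 8.8 × (33200 − 55.6)/55.6 ≈ 5245.876 mm = 5.24588 m.

5.25 m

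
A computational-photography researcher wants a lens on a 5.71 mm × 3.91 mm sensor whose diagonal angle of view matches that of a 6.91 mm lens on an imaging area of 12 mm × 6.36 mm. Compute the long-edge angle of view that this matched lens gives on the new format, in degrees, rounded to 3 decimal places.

78.073°

Sensor diagonal = √(12² + 6.36²) = √184.4496 ≈ 13.5812 mm.
Sensor diagonal = √(5.71² + 3.91²) = √47.8922 ≈ 6.9204 mm.
Equal diagonal AOV ⇒ f₂ = f₁ · 6.9204/13.5812 = 6.91 × 0.50956 ≈ 3.5210 mm.
Long-edge AOV on the new format = 2·arctan(5.71 / (2 × 3.5210)) = 2·arctan(0.81084) ≈ 78.0730°.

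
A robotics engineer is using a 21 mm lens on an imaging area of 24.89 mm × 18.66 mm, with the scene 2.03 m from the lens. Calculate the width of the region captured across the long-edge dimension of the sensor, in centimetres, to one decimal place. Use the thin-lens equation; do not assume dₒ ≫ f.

238.1 cm

dₒ: 2.03 m = 2030 mm.
Similar triangles through the lens centre give W/dₒ = w/dᵢ; with 1/f = 1/dₒ + 1/dᵢ this gives W = w·(dₒ − f)/f.
W = 24.89 mm × (2030 − 21) / 21 = 24.89 × 95.6667 ≈ 2381.143 mm = 238.114 cm.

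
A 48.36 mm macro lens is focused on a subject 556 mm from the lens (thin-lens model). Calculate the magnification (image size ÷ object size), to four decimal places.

Thin lens: 1/f = 1/dₒ + 1/dᵢ → 1/dᵢ = 1/48.36 − 1/556 = 0.0188797 mm⁻¹, so dᵢ ≈ 52.9670 mm.
Magnification m = dᵢ/dₒ = 52.9670/556 ≈ 0.09526.

0.0953×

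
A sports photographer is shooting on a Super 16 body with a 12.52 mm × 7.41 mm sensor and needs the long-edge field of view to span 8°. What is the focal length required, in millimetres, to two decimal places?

From α = 2·arctan(w/2f) we get f = w / (2·tan(α/2)).
With w = 12.52 mm and α/2 = 4°, tan(α/2) ≈ 0.06993, so f ≈ 12.52 / 0.13985 ≈ 89.5222 mm.

89.52 mm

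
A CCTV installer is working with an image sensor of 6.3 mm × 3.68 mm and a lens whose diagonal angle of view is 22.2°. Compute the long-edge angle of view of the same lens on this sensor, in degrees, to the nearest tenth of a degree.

19.2°

Sensor diagonal = √(6.3² + 3.68²) = √53.2324 ≈ 7.2961 mm.
From the diagonal AOV: f = 7.2961 / (2·tan(11.1°)) = 7.2961 / 0.39238 ≈ 18.5941 mm.
Long-edge AOV = 2·arctan(6.3 / (2 × 18.5941)) = 2·arctan(0.16941) ≈ 19.2302°.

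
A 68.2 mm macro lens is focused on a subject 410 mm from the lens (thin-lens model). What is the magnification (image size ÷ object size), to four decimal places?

Thin lens: 1/f = 1/dₒ + 1/dᵢ → 1/dᵢ = 1/68.2 − 1/410 = 0.0122237 mm⁻¹, so dᵢ ≈ 81.8081 mm.
Magnification m = dᵢ/dₒ = 81.8081/410 ≈ 0.19953.

0.1995×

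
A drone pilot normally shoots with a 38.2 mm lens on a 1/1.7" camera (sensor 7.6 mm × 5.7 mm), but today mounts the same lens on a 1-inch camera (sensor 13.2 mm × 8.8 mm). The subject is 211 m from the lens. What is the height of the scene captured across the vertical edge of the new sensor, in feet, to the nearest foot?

159 ft

The focal length stays 38.2 mm; the relevant sensor dimension is now h = 8.8 mm. Object distance dₒ = 211 m = 211000 mm.
Thin-lens field height W = h·(dₒ − f)/f = 8.8 × (211000 − 38.2)/38.2 ≈ 48598.530 mm = 48598.530/304.8 ft = 159.444 ft.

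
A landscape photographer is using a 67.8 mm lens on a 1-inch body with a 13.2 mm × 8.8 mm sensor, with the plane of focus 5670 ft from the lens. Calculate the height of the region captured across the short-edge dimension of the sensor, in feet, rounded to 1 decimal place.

dₒ: 5670 ft × 304.8 mm/ft = 1728215.94 mm.
Similar triangles through the lens centre give W/dₒ = h/dᵢ; with 1/f = 1/dₒ + 1/dᵢ this gives W = h·(dₒ − f)/f.
W = 8.8 mm × (1.72822e+06 − 67.8) / 67.8 = 8.8 × 25488.9107 ≈ 224302.414 mm = 224302.414/304.8 ft = 735.9 ft.

735.9 ft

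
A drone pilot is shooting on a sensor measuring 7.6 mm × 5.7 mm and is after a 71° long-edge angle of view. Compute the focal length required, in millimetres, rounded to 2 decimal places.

From α = 2·arctan(w/2f) we get f = w / (2·tan(α/2)).
With w = 7.6 mm and α/2 = 35.5°, tan(α/2) ≈ 0.71329, so f ≈ 7.6 / 1.42659 ≈ 5.3274 mm.

5.33 mm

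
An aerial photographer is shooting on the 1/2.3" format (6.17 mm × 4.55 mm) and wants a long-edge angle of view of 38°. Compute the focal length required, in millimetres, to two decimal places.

8.96 mm

From α = 2·arctan(w/2f) we get f = w / (2·tan(α/2)).
With w = 6.17 mm and α/2 = 19°, tan(α/2) ≈ 0.34433, so f ≈ 6.17 / 0.68866 ≈ 8.9595 mm.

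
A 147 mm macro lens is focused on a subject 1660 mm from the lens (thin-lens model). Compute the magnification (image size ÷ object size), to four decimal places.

Thin lens: 1/f = 1/dₒ + 1/dᵢ → 1/dᵢ = 1/147 − 1/1660 = 0.0062003 mm⁻¹, so dᵢ ≈ 161.2822 mm.
Magnification m = dᵢ/dₒ = 161.2822/1660 ≈ 0.09716.

0.0972×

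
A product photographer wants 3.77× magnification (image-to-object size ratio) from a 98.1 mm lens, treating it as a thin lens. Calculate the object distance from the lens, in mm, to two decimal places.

124.12 mm

With m = dᵢ/dₒ and 1/f = 1/dₒ + 1/dᵢ, substituting dᵢ = m·dₒ gives 1/f = (1 + 1/m)/dₒ, hence dₒ = f·(1 + 1/m).
dₒ = 98.1 × (1 + 1/3.77) = 98.1 × 1.26525 ≈ 124.121 mm.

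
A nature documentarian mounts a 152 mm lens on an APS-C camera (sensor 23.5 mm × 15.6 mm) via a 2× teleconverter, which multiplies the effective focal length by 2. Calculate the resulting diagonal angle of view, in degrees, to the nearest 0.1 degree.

5.3°

Effective focal length f = 152 × 2 = 304 mm.
Sensor diagonal = √(23.5² + 15.6²) = √795.6100 ≈ 28.2066 mm.
α = 2·arctan(28.207 / (2 × 304)) = 2·arctan(0.04639) ≈ 5.3124°.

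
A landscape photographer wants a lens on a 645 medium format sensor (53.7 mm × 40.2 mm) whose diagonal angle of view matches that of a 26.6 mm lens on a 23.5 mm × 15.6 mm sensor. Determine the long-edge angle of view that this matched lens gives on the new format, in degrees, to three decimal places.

Sensor diagonal = √(23.5² + 15.6²) = √795.6100 ≈ 28.2066 mm.
Sensor diagonal = √(53.7² + 40.2²) = √4499.7300 ≈ 67.0800 mm.
Equal diagonal AOV ⇒ f₂ = f₁ · 67.0800/28.2066 = 26.6 × 2.37817 ≈ 63.2594 mm.
Long-edge AOV on the new format = 2·arctan(53.7 / (2 × 63.2594)) = 2·arctan(0.42444) ≈ 45.9969°.

45.997°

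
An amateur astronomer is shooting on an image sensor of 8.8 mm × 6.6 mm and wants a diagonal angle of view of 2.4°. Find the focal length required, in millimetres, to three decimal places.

Sensor diagonal = √(8.8² + 6.6²) = √121.0000 ≈ 11.0000 mm.
From α = 2·arctan(d/2f) we get f = d / (2·tan(α/2)).
With d = 11.0000 mm and α/2 = 1.2°, tan(α/2) ≈ 0.02095, so f ≈ 11.0000 / 0.04189 ≈ 262.5673 mm.

262.567 mm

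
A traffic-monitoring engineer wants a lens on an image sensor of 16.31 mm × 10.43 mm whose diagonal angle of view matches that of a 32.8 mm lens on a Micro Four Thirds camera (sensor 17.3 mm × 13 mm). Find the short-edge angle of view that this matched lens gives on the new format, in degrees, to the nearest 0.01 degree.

Sensor diagonal = √(17.3² + 13²) = √468.2900 ≈ 21.6400 mm.
Sensor diagonal = √(16.31² + 10.43²) = √374.8010 ≈ 19.3598 mm.
Equal diagonal AOV ⇒ f₂ = f₁ · 19.3598/21.6400 = 32.8 × 0.89463 ≈ 29.3438 mm.
Short-edge AOV on the new format = 2·arctan(10.43 / (2 × 29.3438)) = 2·arctan(0.17772) ≈ 20.1548°.

20.15°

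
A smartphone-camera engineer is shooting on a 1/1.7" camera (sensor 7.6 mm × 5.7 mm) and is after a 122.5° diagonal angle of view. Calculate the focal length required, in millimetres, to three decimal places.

Sensor diagonal = √(7.6² + 5.7²) = √90.2500 ≈ 9.5000 mm.
From α = 2·arctan(d/2f) we get f = d / (2·tan(α/2)).
With d = 9.5000 mm and α/2 = 61.25°, tan(α/2) ≈ 1.82276, so f ≈ 9.5000 / 3.64552 ≈ 2.6059 mm.

2.606 mm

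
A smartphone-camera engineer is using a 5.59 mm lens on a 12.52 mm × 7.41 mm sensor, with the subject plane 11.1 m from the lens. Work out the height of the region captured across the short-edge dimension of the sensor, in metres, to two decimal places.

dₒ: 11.1 m = 11100 mm.
Similar triangles through the lens centre give W/dₒ = h/dᵢ; with 1/f = 1/dₒ + 1/dᵢ this gives W = h·(dₒ − f)/f.
W = 7.41 mm × (11100 − 5.59) / 5.59 = 7.41 × 1984.6887 ≈ 14706.543 mm = 14.7065 m.

14.71 m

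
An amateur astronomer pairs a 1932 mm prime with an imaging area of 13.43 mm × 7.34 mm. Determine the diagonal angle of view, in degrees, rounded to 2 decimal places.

Sensor diagonal = √(13.43² + 7.34²) = √234.2405 ≈ 15.3049 mm.
Angle of view α = 2·arctan(d/2f) with d = 15.3049 mm and f = 1932 mm.
d/2f = 0.00396; arctan(0.00396) ≈ 0.2269°, so α ≈ 0.4539°.

0.45°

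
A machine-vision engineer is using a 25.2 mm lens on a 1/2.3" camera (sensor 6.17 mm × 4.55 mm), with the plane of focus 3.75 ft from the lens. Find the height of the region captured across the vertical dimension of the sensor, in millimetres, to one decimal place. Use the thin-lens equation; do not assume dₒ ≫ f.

dₒ: 3.75 ft × 304.8 mm/ft = 1143.00 mm.
Similar triangles through the lens centre give W/dₒ = h/dᵢ; with 1/f = 1/dₒ + 1/dᵢ this gives W = h·(dₒ − f)/f.
W = 4.55 mm × (1143 − 25.2) / 25.2 = 4.55 × 44.3571 ≈ 201.825 mm.

201.8 mm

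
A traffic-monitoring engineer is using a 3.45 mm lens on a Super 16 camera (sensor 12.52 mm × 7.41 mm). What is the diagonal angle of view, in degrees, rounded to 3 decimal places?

Sensor diagonal = √(12.52² + 7.41²) = √211.6585 ≈ 14.5485 mm.
Angle of view α = 2·arctan(d/2f) with d = 14.5485 mm and f = 3.45 mm.
d/2f = 2.10848; arctan(2.10848) ≈ 64.6261°, so α ≈ 129.2523°.

129.252°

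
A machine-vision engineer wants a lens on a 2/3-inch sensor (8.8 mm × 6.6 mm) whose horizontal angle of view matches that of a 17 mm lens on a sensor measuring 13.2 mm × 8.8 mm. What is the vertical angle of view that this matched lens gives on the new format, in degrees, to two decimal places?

Equal horizontal AOV ⇒ f₂ = f₁ · 8.8/13.2 = 17 × 0.66667 ≈ 11.3333 mm.
Vertical AOV on the new format = 2·arctan(6.6 / (2 × 11.3333)) = 2·arctan(0.29118) ≈ 32.4686°.

32.47°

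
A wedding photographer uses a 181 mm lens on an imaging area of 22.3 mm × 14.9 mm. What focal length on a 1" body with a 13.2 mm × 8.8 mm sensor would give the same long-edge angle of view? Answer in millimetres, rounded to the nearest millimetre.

Equal angle of view means equal width/f ratio, so f₂ = f₁ · (width₂/width₁) = 181 × 13.2/22.3.
f₂ = 181 × 0.59193 ≈ 107.139 mm.

107 mm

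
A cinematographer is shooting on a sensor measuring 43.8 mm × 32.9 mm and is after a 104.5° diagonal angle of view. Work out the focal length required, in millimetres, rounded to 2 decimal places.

21.21 mm

Sensor diagonal = √(43.8² + 32.9²) = √3000.8500 ≈ 54.7800 mm.
From α = 2·arctan(d/2f) we get f = d / (2·tan(α/2)).
With d = 54.7800 mm and α/2 = 52.25°, tan(α/2) ≈ 1.29152, so f ≈ 54.7800 / 2.58304 ≈ 21.2076 mm.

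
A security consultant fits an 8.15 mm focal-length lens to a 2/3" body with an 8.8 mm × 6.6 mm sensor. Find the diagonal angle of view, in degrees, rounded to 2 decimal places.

Sensor diagonal = √(8.8² + 6.6²) = √121.0000 ≈ 11.0000 mm.
Angle of view α = 2·arctan(d/2f) with d = 11.0000 mm and f = 8.15 mm.
d/2f = 0.67485; arctan(0.67485) ≈ 34.0133°, so α ≈ 68.0266°.

68.03°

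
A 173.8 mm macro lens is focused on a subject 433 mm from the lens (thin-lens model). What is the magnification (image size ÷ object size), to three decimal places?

0.671×

Thin lens: 1/f = 1/dₒ + 1/dᵢ → 1/dᵢ = 1/173.8 − 1/433 = 0.0034443 mm⁻¹, so dᵢ ≈ 290.3372 mm.
Magnification m = dᵢ/dₒ = 290.3372/433 ≈ 0.67052.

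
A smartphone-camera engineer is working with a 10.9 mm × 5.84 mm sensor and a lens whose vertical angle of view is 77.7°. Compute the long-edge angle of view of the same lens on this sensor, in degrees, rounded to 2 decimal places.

112.74°

From the vertical AOV: f = 5.84 / (2·tan(38.85°)) = 5.84 / 1.61092 ≈ 3.6253 mm.
Long-edge AOV = 2·arctan(10.9 / (2 × 3.6253)) = 2·arctan(1.50334) ≈ 112.7374°.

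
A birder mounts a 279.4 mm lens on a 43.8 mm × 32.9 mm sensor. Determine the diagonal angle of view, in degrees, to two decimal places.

Sensor diagonal = √(43.8² + 32.9²) = √3000.8500 ≈ 54.7800 mm.
Angle of view α = 2·arctan(d/2f) with d = 54.7800 mm and f = 279.4 mm.
d/2f = 0.09803; arctan(0.09803) ≈ 5.5989°, so α ≈ 11.1978°.

11.20°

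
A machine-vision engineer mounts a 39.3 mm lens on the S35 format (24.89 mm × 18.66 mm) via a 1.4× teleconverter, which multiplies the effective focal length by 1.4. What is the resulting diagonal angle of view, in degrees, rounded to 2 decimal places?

31.57°

Effective focal length f = 39.3 × 1.4 = 55.02 mm.
Sensor diagonal = √(24.89² + 18.66²) = √967.7077 ≈ 31.1080 mm.
α = 2·arctan(31.108 / (2 × 55.02)) = 2·arctan(0.28270) ≈ 31.5709°.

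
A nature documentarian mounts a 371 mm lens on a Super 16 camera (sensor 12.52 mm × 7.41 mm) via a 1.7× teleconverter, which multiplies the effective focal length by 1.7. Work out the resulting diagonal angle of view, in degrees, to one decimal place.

Effective focal length f = 371 × 1.7 = 630.7 mm.
Sensor diagonal = √(12.52² + 7.41²) = √211.6585 ≈ 14.5485 mm.
α = 2·arctan(14.548 / (2 × 630.7)) = 2·arctan(0.01153) ≈ 1.3216°.

1.3°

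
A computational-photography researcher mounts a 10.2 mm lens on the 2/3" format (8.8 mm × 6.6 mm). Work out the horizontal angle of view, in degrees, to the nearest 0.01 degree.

Angle of view α = 2·arctan(w/2f) with w = 8.8 mm and f = 10.2 mm.
w/2f = 0.43137; arctan(0.43137) ≈ 23.3340°, so α ≈ 46.6681°.

46.67°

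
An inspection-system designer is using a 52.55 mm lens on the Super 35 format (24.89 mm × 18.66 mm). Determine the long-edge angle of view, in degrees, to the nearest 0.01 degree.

26.65°

Angle of view α = 2·arctan(w/2f) with w = 24.89 mm and f = 52.55 mm.
w/2f = 0.23682; arctan(0.23682) ≈ 13.3234°, so α ≈ 26.6469°.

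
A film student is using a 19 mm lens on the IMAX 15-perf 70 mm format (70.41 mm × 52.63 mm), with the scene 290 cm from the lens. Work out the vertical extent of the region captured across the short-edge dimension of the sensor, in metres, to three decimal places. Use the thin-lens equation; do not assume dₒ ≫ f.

dₒ: 290 cm = 2900 mm.
Similar triangles through the lens centre give W/dₒ = h/dᵢ; with 1/f = 1/dₒ + 1/dᵢ this gives W = h·(dₒ − f)/f.
W = 52.63 mm × (2900 − 19) / 19 = 52.63 × 151.6316 ≈ 7980.370 mm = 7.98037 m.

7.980 m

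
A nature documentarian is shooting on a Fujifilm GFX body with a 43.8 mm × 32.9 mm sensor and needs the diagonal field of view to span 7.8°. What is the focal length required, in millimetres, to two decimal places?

401.77 mm

Sensor diagonal = √(43.8² + 32.9²) = √3000.8500 ≈ 54.7800 mm.
From α = 2·arctan(d/2f) we get f = d / (2·tan(α/2)).
With d = 54.7800 mm and α/2 = 3.9°, tan(α/2) ≈ 0.06817, so f ≈ 54.7800 / 0.13635 ≈ 401.7711 mm.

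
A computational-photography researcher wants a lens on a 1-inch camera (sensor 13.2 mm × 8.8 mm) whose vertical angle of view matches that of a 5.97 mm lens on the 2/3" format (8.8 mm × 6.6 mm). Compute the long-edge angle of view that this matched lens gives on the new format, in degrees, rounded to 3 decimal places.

79.327°

Equal vertical AOV ⇒ f₂ = f₁ · 8.8/6.6 = 5.97 × 1.33333 ≈ 7.9600 mm.
Long-edge AOV on the new format = 2·arctan(13.2 / (2 × 7.9600)) = 2·arctan(0.82915) ≈ 79.3274°.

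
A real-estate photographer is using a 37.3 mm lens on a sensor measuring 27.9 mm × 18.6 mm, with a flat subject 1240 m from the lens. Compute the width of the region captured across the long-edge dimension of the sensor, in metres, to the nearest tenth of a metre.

927.5 m

dₒ: 1240 m = 1.24e+06 mm.
Similar triangles through the lens centre give W/dₒ = w/dᵢ; with 1/f = 1/dₒ + 1/dᵢ this gives W = w·(dₒ − f)/f.
W = 27.9 mm × (1.24e+06 − 37.3) / 37.3 = 27.9 × 33242.9678 ≈ 927478.802 mm = 927.479 m.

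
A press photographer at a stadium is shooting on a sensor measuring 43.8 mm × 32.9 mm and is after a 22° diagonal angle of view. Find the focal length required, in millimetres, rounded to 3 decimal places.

140.909 mm

Sensor diagonal = √(43.8² + 32.9²) = √3000.8500 ≈ 54.7800 mm.
From α = 2·arctan(d/2f) we get f = d / (2·tan(α/2)).
With d = 54.7800 mm and α/2 = 11°, tan(α/2) ≈ 0.19438, so f ≈ 54.7800 / 0.38876 ≈ 140.9094 mm.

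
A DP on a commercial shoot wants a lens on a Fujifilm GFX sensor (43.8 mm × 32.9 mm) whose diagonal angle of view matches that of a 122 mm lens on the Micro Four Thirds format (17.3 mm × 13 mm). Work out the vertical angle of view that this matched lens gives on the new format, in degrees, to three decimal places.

Sensor diagonal = √(17.3² + 13²) = √468.2900 ≈ 21.6400 mm.
Sensor diagonal = √(43.8² + 32.9²) = √3000.8500 ≈ 54.7800 mm.
Equal diagonal AOV ⇒ f₂ = f₁ · 54.7800/21.6400 = 122 × 2.53142 ≈ 308.8336 mm.
Vertical AOV on the new format = 2·arctan(32.9 / (2 × 308.8336)) = 2·arctan(0.05326) ≈ 6.0979°.

6.098°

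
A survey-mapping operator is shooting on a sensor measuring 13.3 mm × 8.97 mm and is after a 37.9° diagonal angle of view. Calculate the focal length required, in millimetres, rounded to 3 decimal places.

Sensor diagonal = √(13.3² + 8.97²) = √257.3509 ≈ 16.0422 mm.
From α = 2·arctan(d/2f) we get f = d / (2·tan(α/2)).
With d = 16.0422 mm and α/2 = 18.95°, tan(α/2) ≈ 0.34335, so f ≈ 16.0422 / 0.68670 ≈ 23.3611 mm.

23.361 mm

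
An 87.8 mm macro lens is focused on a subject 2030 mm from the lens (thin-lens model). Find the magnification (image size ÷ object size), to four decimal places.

0.0452×

Thin lens: 1/f = 1/dₒ + 1/dᵢ → 1/dᵢ = 1/87.8 − 1/2030 = 0.0108969 mm⁻¹, so dᵢ ≈ 91.7691 mm.
Magnification m = dᵢ/dₒ = 91.7691/2030 ≈ 0.04521.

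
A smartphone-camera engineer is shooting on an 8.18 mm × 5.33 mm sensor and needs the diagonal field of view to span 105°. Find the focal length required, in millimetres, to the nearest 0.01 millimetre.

3.75 mm

Sensor diagonal = √(8.18² + 5.33²) = √95.3213 ≈ 9.7633 mm.
From α = 2·arctan(d/2f) we get f = d / (2·tan(α/2)).
With d = 9.7633 mm and α/2 = 52.5°, tan(α/2) ≈ 1.30323, so f ≈ 9.7633 / 2.60645 ≈ 3.7458 mm.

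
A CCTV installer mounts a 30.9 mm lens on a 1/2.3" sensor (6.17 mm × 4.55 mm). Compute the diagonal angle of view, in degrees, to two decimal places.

Sensor diagonal = √(6.17² + 4.55²) = √58.7714 ≈ 7.6663 mm.
Angle of view α = 2·arctan(d/2f) with d = 7.6663 mm and f = 30.9 mm.
d/2f = 0.12405; arctan(0.12405) ≈ 7.0714°, so α ≈ 14.1428°.

14.14°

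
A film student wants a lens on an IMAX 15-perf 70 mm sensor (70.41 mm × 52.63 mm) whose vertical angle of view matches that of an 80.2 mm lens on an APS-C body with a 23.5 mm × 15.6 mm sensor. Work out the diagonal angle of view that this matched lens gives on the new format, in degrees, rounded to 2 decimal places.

18.45°

Equal vertical AOV ⇒ f₂ = f₁ · 52.63/15.6 = 80.2 × 3.37372 ≈ 270.5722 mm.
Sensor diagonal = √(70.41² + 52.63²) = √7727.4850 ≈ 87.9061 mm.
Diagonal AOV on the new format = 2·arctan(87.9061 / (2 × 270.5722)) = 2·arctan(0.16244) ≈ 18.4536°.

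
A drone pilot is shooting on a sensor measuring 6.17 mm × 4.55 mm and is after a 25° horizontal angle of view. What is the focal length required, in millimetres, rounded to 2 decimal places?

From α = 2·arctan(w/2f) we get f = w / (2·tan(α/2)).
With w = 6.17 mm and α/2 = 12.5°, tan(α/2) ≈ 0.22169, so f ≈ 6.17 / 0.44339 ≈ 13.9155 mm.

13.92 mm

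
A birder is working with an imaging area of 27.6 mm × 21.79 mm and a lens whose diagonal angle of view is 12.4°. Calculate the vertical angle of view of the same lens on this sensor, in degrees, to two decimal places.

7.70°

Sensor diagonal = √(27.6² + 21.79²) = √1236.5641 ≈ 35.1648 mm.
From the diagonal AOV: f = 35.1648 / (2·tan(6.2°)) = 35.1648 / 0.21727 ≈ 161.8488 mm.
Vertical AOV = 2·arctan(21.79 / (2 × 161.8488)) = 2·arctan(0.06732) ≈ 7.7022°.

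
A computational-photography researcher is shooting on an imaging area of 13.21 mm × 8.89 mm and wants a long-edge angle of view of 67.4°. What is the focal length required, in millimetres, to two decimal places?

9.90 mm

From α = 2·arctan(w/2f) we get f = w / (2·tan(α/2)).
With w = 13.21 mm and α/2 = 33.7°, tan(α/2) ≈ 0.66692, so f ≈ 13.21 / 1.33383 ≈ 9.9038 mm.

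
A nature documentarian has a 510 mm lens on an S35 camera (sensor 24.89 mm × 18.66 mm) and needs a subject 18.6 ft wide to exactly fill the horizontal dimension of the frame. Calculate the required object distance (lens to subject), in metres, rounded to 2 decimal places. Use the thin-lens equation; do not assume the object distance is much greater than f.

116.67 m

W: 18.6 ft × 304.8 mm/ft = 5669.28 mm.
Magnification m = w/W = dᵢ/dₒ; combined with 1/f = 1/dₒ + 1/dᵢ this gives dₒ = f·(1 + W/w).
dₒ = 510 mm × (1 + 5669.28/24.89) = 510 × 228.7734 ≈ 116674.432 mm = 116.674 m.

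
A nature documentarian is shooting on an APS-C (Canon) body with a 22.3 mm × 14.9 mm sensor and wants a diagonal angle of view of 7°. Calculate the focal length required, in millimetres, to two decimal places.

219.25 mm

Sensor diagonal = √(22.3² + 14.9²) = √719.3000 ≈ 26.8198 mm.
From α = 2·arctan(d/2f) we get f = d / (2·tan(α/2)).
With d = 26.8198 mm and α/2 = 3.5°, tan(α/2) ≈ 0.06116, so f ≈ 26.8198 / 0.12233 ≈ 219.2497 mm.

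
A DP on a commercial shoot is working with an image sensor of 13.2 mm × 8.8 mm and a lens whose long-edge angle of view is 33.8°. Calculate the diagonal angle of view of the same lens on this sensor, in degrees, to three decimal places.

40.119°

From the long-edge AOV: f = 13.2 / (2·tan(16.9°)) = 13.2 / 0.60765 ≈ 21.7232 mm.
Sensor diagonal = √(13.2² + 8.8²) = √251.6800 ≈ 15.8644 mm.
Diagonal AOV = 2·arctan(15.8644 / (2 × 21.7232)) = 2·arctan(0.36515) ≈ 40.1193°.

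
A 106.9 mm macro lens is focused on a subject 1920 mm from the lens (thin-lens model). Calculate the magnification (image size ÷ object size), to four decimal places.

Thin lens: 1/f = 1/dₒ + 1/dᵢ → 1/dᵢ = 1/106.9 − 1/1920 = 0.0088337 mm⁻¹, so dᵢ ≈ 113.2028 mm.
Magnification m = dᵢ/dₒ = 113.2028/1920 ≈ 0.05896.

0.0590×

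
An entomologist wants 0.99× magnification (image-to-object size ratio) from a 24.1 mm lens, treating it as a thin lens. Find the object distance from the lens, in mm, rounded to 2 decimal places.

With m = dᵢ/dₒ and 1/f = 1/dₒ + 1/dᵢ, substituting dᵢ = m·dₒ gives 1/f = (1 + 1/m)/dₒ, hence dₒ = f·(1 + 1/m).
dₒ = 24.1 × (1 + 1/0.99) = 24.1 × 2.01010 ≈ 48.443 mm.

48.44 mm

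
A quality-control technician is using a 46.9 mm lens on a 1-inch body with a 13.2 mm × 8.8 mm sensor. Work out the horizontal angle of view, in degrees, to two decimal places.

16.02°

Angle of view α = 2·arctan(w/2f) with w = 13.2 mm and f = 46.9 mm.
w/2f = 0.14072; arctan(0.14072) ≈ 8.0103°, so α ≈ 16.0207°.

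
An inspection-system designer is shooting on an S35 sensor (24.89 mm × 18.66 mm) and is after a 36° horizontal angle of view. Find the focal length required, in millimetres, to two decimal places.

From α = 2·arctan(w/2f) we get f = w / (2·tan(α/2)).
With w = 24.89 mm and α/2 = 18°, tan(α/2) ≈ 0.32492, so f ≈ 24.89 / 0.64984 ≈ 38.3018 mm.

38.30 mm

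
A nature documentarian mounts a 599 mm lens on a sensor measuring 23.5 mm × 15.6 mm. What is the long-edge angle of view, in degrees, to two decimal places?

2.25°

Angle of view α = 2·arctan(w/2f) with w = 23.5 mm and f = 599 mm.
w/2f = 0.01962; arctan(0.01962) ≈ 1.1238°, so α ≈ 2.2475°.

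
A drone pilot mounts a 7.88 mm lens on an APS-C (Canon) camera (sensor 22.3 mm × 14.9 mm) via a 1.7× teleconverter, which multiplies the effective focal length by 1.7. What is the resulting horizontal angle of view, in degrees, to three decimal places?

79.544°

Effective focal length f = 7.88 × 1.7 = 13.396 mm.
α = 2·arctan(22.3 / (2 × 13.396)) = 2·arctan(0.83234) ≈ 79.5438°.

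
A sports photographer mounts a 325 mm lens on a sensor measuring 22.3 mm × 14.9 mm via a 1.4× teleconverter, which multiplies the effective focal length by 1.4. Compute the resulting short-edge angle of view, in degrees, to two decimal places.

Effective focal length f = 325 × 1.4 = 455 mm.
α = 2·arctan(14.9 / (2 × 455)) = 2·arctan(0.01637) ≈ 1.8761°.

1.88°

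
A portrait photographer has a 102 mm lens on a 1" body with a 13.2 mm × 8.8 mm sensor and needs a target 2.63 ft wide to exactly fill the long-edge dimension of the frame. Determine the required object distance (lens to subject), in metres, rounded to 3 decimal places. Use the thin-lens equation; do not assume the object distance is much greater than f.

6.296 m

W: 2.63 ft × 304.8 mm/ft = 801.62 mm.
Magnification m = w/W = dᵢ/dₒ; combined with 1/f = 1/dₒ + 1/dᵢ this gives dₒ = f·(1 + W/w).
dₒ = 102 mm × (1 + 801.624/13.2) = 102 × 61.7291 ≈ 6296.367 mm = 6.29637 m.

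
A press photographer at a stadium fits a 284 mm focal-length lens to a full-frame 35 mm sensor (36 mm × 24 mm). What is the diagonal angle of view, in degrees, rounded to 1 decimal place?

8.7°

Sensor diagonal = √(36² + 24²) = √1872.0000 ≈ 43.2666 mm.
Angle of view α = 2·arctan(d/2f) with d = 43.2666 mm and f = 284 mm.
d/2f = 0.07617; arctan(0.07617) ≈ 4.3560°, so α ≈ 8.7120°.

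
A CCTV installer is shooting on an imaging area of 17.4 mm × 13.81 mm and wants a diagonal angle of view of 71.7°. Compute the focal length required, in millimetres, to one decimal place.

15.4 mm

Sensor diagonal = √(17.4² + 13.81²) = √493.4761 ≈ 22.2143 mm.
From α = 2·arctan(d/2f) we get f = d / (2·tan(α/2)).
With d = 22.2143 mm and α/2 = 35.85°, tan(α/2) ≈ 0.72255, so f ≈ 22.2143 / 1.44510 ≈ 15.3722 mm.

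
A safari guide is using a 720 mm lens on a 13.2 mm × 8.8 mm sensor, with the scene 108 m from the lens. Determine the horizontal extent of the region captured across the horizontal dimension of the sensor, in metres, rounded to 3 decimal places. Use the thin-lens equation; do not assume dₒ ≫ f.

dₒ: 108 m = 108000 mm.
Similar triangles through the lens centre give W/dₒ = w/dᵢ; with 1/f = 1/dₒ + 1/dᵢ this gives W = w·(dₒ − f)/f.
W = 13.2 mm × (108000 − 720) / 720 = 13.2 × 149.0000 ≈ 1966.800 mm = 1.9668 m.

1.967 m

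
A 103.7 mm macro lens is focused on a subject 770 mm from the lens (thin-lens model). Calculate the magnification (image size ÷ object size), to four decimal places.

0.1556×

Thin lens: 1/f = 1/dₒ + 1/dᵢ → 1/dᵢ = 1/103.7 − 1/770 = 0.0083445 mm⁻¹, so dᵢ ≈ 119.8394 mm.
Magnification m = dᵢ/dₒ = 119.8394/770 ≈ 0.15564.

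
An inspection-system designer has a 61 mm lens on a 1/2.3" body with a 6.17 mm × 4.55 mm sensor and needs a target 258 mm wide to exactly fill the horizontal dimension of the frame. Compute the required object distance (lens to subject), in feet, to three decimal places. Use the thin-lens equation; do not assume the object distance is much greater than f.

8.569 ft

Magnification m = w/W = dᵢ/dₒ; combined with 1/f = 1/dₒ + 1/dᵢ this gives dₒ = f·(1 + W/w).
dₒ = 61 mm × (1 + 258/6.17) = 61 × 42.8152 ≈ 2611.729 mm = 2611.729/304.8 ft = 8.56867 ft.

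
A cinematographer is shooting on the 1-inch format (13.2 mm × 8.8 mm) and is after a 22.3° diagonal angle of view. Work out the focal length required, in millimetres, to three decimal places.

40.245 mm

Sensor diagonal = √(13.2² + 8.8²) = √251.6800 ≈ 15.8644 mm.
From α = 2·arctan(d/2f) we get f = d / (2·tan(α/2)).
With d = 15.8644 mm and α/2 = 11.15°, tan(α/2) ≈ 0.19710, so f ≈ 15.8644 / 0.39420 ≈ 40.2449 mm.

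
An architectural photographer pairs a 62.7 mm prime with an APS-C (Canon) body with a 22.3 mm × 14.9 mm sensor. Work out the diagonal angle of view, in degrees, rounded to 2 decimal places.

Sensor diagonal = √(22.3² + 14.9²) = √719.3000 ≈ 26.8198 mm.
Angle of view α = 2·arctan(d/2f) with d = 26.8198 mm and f = 62.7 mm.
d/2f = 0.21387; arctan(0.21387) ≈ 12.0722°, so α ≈ 24.1444°.

24.14°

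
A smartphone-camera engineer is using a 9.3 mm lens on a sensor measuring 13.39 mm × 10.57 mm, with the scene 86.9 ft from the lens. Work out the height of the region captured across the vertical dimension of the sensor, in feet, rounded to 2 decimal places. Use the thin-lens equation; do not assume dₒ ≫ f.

dₒ: 86.9 ft × 304.8 mm/ft = 26487.12 mm.
Similar triangles through the lens centre give W/dₒ = h/dᵢ; with 1/f = 1/dₒ + 1/dᵢ this gives W = h·(dₒ − f)/f.
W = 10.57 mm × (26487.1 − 9.3) / 9.3 = 10.57 × 2847.0773 ≈ 30093.607 mm = 30093.607/304.8 ft = 98.7323 ft.

98.73 ft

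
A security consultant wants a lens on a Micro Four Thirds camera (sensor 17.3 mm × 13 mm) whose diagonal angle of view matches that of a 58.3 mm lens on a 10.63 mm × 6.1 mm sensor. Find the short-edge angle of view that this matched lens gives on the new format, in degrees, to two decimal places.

7.23°

Sensor diagonal = √(10.63² + 6.1²) = √150.2069 ≈ 12.2559 mm.
Sensor diagonal = √(17.3² + 13²) = √468.2900 ≈ 21.6400 mm.
Equal diagonal AOV ⇒ f₂ = f₁ · 21.6400/12.2559 = 58.3 × 1.76568 ≈ 102.9393 mm.
Short-edge AOV on the new format = 2·arctan(13 / (2 × 102.9393)) = 2·arctan(0.06314) ≈ 7.2262°.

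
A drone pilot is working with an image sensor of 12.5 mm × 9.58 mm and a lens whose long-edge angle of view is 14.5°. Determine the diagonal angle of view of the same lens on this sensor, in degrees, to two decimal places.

18.21°

From the long-edge AOV: f = 12.5 / (2·tan(7.25°)) = 12.5 / 0.25443 ≈ 49.1290 mm.
Sensor diagonal = √(12.5² + 9.58²) = √248.0264 ≈ 15.7489 mm.
Diagonal AOV = 2·arctan(15.7489 / (2 × 49.1290)) = 2·arctan(0.16028) ≈ 18.2119°.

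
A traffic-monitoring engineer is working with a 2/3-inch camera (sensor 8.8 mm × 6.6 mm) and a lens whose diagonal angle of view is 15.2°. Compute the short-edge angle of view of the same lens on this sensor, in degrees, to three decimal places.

Sensor diagonal = √(8.8² + 6.6²) = √121.0000 ≈ 11.0000 mm.
From the diagonal AOV: f = 11.0000 / (2·tan(7.6°)) = 11.0000 / 0.26686 ≈ 41.2206 mm.
Short-edge AOV = 2·arctan(6.6 / (2 × 41.2206)) = 2·arctan(0.08006) ≈ 9.1543°.

9.154°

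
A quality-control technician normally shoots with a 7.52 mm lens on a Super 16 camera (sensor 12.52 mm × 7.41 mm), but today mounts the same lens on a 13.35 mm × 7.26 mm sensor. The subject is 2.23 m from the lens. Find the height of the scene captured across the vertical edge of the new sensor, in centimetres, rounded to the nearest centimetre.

The focal length stays 7.52 mm; the relevant sensor dimension is now h = 7.26 mm. Object distance dₒ = 2.23 m = 2230 mm.
Thin-lens field height W = h·(dₒ − f)/f = 7.26 × (2230 − 7.52)/7.52 ≈ 2145.639 mm = 214.564 cm.

215 cm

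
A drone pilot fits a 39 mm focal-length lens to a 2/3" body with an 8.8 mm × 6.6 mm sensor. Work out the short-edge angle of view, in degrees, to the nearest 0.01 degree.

Angle of view α = 2·arctan(h/2f) with h = 6.6 mm and f = 39 mm.
h/2f = 0.08462; arctan(0.08462) ≈ 4.8366°, so α ≈ 9.6732°.

9.67°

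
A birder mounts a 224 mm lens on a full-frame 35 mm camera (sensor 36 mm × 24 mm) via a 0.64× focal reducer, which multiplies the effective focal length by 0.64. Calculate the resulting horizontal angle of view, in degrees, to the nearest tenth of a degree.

Effective focal length f = 224 × 0.64 = 143.36 mm.
α = 2·arctan(36 / (2 × 143.36)) = 2·arctan(0.12556) ≈ 14.3130°.

14.3°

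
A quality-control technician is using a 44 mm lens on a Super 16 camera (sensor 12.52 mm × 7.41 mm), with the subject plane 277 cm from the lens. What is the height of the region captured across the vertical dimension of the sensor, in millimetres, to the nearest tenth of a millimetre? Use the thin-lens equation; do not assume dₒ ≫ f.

459.1 mm

dₒ: 277 cm = 2770 mm.
Similar triangles through the lens centre give W/dₒ = h/dᵢ; with 1/f = 1/dₒ + 1/dᵢ this gives W = h·(dₒ − f)/f.
W = 7.41 mm × (2770 − 44) / 44 = 7.41 × 61.9545 ≈ 459.083 mm.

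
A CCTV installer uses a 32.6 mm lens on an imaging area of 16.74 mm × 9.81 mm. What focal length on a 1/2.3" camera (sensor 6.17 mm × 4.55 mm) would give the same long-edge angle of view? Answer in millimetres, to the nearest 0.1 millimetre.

12.0 mm

Equal angle of view means equal width/f ratio, so f₂ = f₁ · (width₂/width₁) = 32.6 × 6.17/16.74.
f₂ = 32.6 × 0.36858 ≈ 12.016 mm.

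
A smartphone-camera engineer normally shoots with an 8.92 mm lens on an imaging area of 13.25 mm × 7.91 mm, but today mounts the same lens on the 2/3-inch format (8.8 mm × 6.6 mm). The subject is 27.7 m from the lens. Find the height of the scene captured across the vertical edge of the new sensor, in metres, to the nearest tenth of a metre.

20.5 m

The focal length stays 8.92 mm; the relevant sensor dimension is now h = 6.6 mm. Object distance dₒ = 27.7 m = 27700 mm.
Thin-lens field height W = h·(dₒ − f)/f = 6.6 × (27700 − 8.92)/8.92 ≈ 20488.916 mm = 20.4889 m.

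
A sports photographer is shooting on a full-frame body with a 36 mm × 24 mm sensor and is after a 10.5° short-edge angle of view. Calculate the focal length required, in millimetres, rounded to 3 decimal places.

From α = 2·arctan(h/2f) we get f = h / (2·tan(α/2)).
With h = 24 mm and α/2 = 5.25°, tan(α/2) ≈ 0.09189, so f ≈ 24 / 0.18377 ≈ 130.5951 mm.

130.595 mm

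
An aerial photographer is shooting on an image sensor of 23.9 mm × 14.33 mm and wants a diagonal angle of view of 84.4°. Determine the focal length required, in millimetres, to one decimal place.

Sensor diagonal = √(23.9² + 14.33²) = √776.5589 ≈ 27.8668 mm.
From α = 2·arctan(d/2f) we get f = d / (2·tan(α/2)).
With d = 27.8668 mm and α/2 = 42.2°, tan(α/2) ≈ 0.90674, so f ≈ 27.8668 / 1.81349 ≈ 15.3664 mm.

15.4 mm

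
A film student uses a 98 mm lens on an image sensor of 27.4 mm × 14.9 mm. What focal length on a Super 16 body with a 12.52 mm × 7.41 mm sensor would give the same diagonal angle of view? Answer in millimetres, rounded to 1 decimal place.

Sensor diagonal = √(27.4² + 14.9²) = √972.7700 ≈ 31.1893 mm.
Sensor diagonal = √(12.52² + 7.41²) = √211.6585 ≈ 14.5485 mm.
Equal angle of view means equal diagonal/f ratio, so f₂ = f₁ · (diagonal₂/diagonal₁) = 98 × 14.5485/31.1893.
f₂ = 98 × 0.46646 ≈ 45.713 mm.

45.7 mm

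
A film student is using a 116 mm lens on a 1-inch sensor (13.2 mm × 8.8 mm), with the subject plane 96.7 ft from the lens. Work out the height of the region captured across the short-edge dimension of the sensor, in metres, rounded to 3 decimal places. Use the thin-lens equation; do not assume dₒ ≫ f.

dₒ: 96.7 ft × 304.8 mm/ft = 29474.16 mm.
Similar triangles through the lens centre give W/dₒ = h/dᵢ; with 1/f = 1/dₒ + 1/dᵢ this gives W = h·(dₒ − f)/f.
W = 8.8 mm × (29474.2 − 116) / 116 = 8.8 × 253.0876 ≈ 2227.171 mm = 2.22717 m.

2.227 m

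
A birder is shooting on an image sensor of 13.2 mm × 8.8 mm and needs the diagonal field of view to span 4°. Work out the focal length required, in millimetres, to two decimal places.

Sensor diagonal = √(13.2² + 8.8²) = √251.6800 ≈ 15.8644 mm.
From α = 2·arctan(d/2f) we get f = d / (2·tan(α/2)).
With d = 15.8644 mm and α/2 = 2°, tan(α/2) ≈ 0.03492, so f ≈ 15.8644 / 0.06984 ≈ 227.1489 mm.

227.15 mm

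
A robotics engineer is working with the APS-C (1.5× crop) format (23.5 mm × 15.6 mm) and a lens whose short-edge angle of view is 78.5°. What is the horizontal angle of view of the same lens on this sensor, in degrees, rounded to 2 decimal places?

From the short-edge AOV: f = 15.6 / (2·tan(39.25°)) = 15.6 / 1.63407 ≈ 9.5467 mm.
Horizontal AOV = 2·arctan(23.5 / (2 × 9.5467)) = 2·arctan(1.23079) ≈ 101.8132°.

101.81°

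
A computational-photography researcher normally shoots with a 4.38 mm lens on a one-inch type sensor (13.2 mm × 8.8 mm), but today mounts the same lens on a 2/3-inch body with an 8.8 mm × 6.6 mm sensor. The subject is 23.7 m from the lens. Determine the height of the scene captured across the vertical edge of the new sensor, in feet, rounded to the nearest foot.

The focal length stays 4.38 mm; the relevant sensor dimension is now h = 6.6 mm. Object distance dₒ = 23.7 m = 23700 mm.
Thin-lens field height W = h·(dₒ − f)/f = 6.6 × (23700 − 4.38)/4.38 ≈ 35705.729 mm = 35705.729/304.8 ft = 117.145 ft.

117 ft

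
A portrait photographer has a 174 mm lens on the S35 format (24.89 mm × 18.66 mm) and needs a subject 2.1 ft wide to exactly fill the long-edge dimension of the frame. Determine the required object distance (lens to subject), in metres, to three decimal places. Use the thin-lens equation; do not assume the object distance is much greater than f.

4.649 m

W: 2.1 ft × 304.8 mm/ft = 640.08 mm.
Magnification m = w/W = dᵢ/dₒ; combined with 1/f = 1/dₒ + 1/dᵢ this gives dₒ = f·(1 + W/w).
dₒ = 174 mm × (1 + 640.08/24.89) = 174 × 26.7164 ≈ 4648.645 mm = 4.64865 m.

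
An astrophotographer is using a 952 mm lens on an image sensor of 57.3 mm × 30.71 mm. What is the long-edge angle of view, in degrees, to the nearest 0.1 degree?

3.4°

Angle of view α = 2·arctan(w/2f) with w = 57.3 mm and f = 952 mm.
w/2f = 0.03009; arctan(0.03009) ≈ 1.7238°, so α ≈ 3.4475°.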